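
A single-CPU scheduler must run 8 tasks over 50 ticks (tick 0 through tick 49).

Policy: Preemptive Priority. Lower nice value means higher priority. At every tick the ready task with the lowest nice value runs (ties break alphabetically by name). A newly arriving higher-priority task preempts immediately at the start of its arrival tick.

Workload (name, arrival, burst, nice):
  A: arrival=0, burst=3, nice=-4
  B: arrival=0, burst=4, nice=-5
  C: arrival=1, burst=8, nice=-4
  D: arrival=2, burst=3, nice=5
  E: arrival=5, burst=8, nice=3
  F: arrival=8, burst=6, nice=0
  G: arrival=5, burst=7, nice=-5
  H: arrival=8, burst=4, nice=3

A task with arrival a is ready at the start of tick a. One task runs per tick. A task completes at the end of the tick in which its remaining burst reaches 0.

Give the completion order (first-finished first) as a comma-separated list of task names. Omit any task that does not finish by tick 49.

t=0: ready={A,B} → run B
t=1: ready={A,B,C} → run B
t=2: ready={A,B,C,D} → run B
t=3: ready={A,B,C,D} → run B
t=4: ready={A,C,D} → run A
t=5: ready={A,C,D,E,G} → run G
t=6: ready={A,C,D,E,G} → run G
t=7: ready={A,C,D,E,G} → run G
t=8: ready={A,C,D,E,F,G,H} → run G
t=9: ready={A,C,D,E,F,G,H} → run G
t=10: ready={A,C,D,E,F,G,H} → run G
t=11: ready={A,C,D,E,F,G,H} → run G
t=12: ready={A,C,D,E,F,H} → run A
t=13: ready={A,C,D,E,F,H} → run A
t=14: ready={C,D,E,F,H} → run C
t=15: ready={C,D,E,F,H} → run C
t=16: ready={C,D,E,F,H} → run C
t=17: ready={C,D,E,F,H} → run C
t=18: ready={C,D,E,F,H} → run C
t=19: ready={C,D,E,F,H} → run C
t=20: ready={C,D,E,F,H} → run C
t=21: ready={C,D,E,F,H} → run C
t=22: ready={D,E,F,H} → run F
t=23: ready={D,E,F,H} → run F
t=24: ready={D,E,F,H} → run F
t=25: ready={D,E,F,H} → run F
t=26: ready={D,E,F,H} → run F
t=27: ready={D,E,F,H} → run F
t=28: ready={D,E,H} → run E
t=29: ready={D,E,H} → run E
t=30: ready={D,E,H} → run E
t=31: ready={D,E,H} → run E
t=32: ready={D,E,H} → run E
t=33: ready={D,E,H} → run E
t=34: ready={D,E,H} → run E
t=35: ready={D,E,H} → run E
t=36: ready={D,H} → run H
t=37: ready={D,H} → run H
t=38: ready={D,H} → run H
t=39: ready={D,H} → run H
t=40: ready={D} → run D
t=41: ready={D} → run D
t=42: ready={D} → run D
t=43: (idle)
t=44: (idle)
t=45: (idle)
t=46: (idle)
t=47: (idle)
t=48: (idle)
t=49: (idle)

completion order = B, G, A, C, F, E, H, D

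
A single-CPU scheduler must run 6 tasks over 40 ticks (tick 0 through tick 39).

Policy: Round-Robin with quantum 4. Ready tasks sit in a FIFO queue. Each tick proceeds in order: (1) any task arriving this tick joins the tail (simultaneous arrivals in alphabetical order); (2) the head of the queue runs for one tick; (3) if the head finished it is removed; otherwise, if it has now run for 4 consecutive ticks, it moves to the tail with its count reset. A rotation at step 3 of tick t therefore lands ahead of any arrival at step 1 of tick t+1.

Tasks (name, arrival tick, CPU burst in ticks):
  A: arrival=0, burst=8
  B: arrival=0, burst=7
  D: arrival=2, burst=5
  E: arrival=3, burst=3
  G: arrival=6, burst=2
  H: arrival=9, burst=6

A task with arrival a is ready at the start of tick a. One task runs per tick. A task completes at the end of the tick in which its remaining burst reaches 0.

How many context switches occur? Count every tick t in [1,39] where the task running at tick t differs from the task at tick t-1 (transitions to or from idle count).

t=0: queue=[A,B] q_used=0 → run A
t=1: queue=[A,B] q_used=1 → run A
t=2: queue=[A,B,D] q_used=2 → run A
t=3: queue=[A,B,D,E] q_used=3 → run A
t=4: queue=[B,D,E,A] q_used=0 → run B
t=5: queue=[B,D,E,A] q_used=1 → run B
t=6: queue=[B,D,E,A,G] q_used=2 → run B
t=7: queue=[B,D,E,A,G] q_used=3 → run B
t=8: queue=[D,E,A,G,B] q_used=0 → run D
t=9: queue=[D,E,A,G,B,H] q_used=1 → run D
t=10: queue=[D,E,A,G,B,H] q_used=2 → run D
t=11: queue=[D,E,A,G,B,H] q_used=3 → run D
t=12: queue=[E,A,G,B,H,D] q_used=0 → run E
t=13: queue=[E,A,G,B,H,D] q_used=1 → run E
t=14: queue=[E,A,G,B,H,D] q_used=2 → run E
t=15: queue=[A,G,B,H,D] q_used=0 → run A
t=16: queue=[A,G,B,H,D] q_used=1 → run A
t=17: queue=[A,G,B,H,D] q_used=2 → run A
t=18: queue=[A,G,B,H,D] q_used=3 → run A
t=19: queue=[G,B,H,D] q_used=0 → run G
t=20: queue=[G,B,H,D] q_used=1 → run G
t=21: queue=[B,H,D] q_used=0 → run B
t=22: queue=[B,H,D] q_used=1 → run B
t=23: queue=[B,H,D] q_used=2 → run B
t=24: queue=[H,D] q_used=0 → run H
t=25: queue=[H,D] q_used=1 → run H
t=26: queue=[H,D] q_used=2 → run H
t=27: queue=[H,D] q_used=3 → run H
t=28: queue=[D,H] q_used=0 → run D
t=29: queue=[H] q_used=0 → run H
t=30: queue=[H] q_used=1 → run H
t=31: (idle)
t=32: (idle)
t=33: (idle)
t=34: (idle)
t=35: (idle)
t=36: (idle)
t=37: (idle)
t=38: (idle)
t=39: (idle)

context switches = 10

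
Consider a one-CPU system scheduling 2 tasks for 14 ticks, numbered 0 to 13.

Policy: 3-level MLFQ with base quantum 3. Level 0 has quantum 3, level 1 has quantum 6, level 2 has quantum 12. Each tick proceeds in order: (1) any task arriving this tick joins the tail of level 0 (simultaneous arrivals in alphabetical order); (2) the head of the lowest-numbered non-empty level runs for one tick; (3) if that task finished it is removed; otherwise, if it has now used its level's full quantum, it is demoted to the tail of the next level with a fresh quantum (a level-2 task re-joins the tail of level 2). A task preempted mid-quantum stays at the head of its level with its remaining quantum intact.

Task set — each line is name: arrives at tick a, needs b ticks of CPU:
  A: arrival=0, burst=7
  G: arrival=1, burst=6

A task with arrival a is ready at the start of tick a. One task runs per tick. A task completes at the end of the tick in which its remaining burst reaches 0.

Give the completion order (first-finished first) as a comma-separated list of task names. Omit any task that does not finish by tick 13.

t=0: L0/L1/L2 = A/-/- → run A
t=1: L0/L1/L2 = AG/-/- → run A
t=2: L0/L1/L2 = AG/-/- → run A
t=3: L0/L1/L2 = G/A/- → run G
t=4: L0/L1/L2 = G/A/- → run G
t=5: L0/L1/L2 = G/A/- → run G
t=6: L0/L1/L2 = -/AG/- → run A
t=7: L0/L1/L2 = -/AG/- → run A
t=8: L0/L1/L2 = -/AG/- → run A
t=9: L0/L1/L2 = -/AG/- → run A
t=10: L0/L1/L2 = -/G/- → run G
t=11: L0/L1/L2 = -/G/- → run G
t=12: L0/L1/L2 = -/G/- → run G
t=13: (idle)

completion order = A, G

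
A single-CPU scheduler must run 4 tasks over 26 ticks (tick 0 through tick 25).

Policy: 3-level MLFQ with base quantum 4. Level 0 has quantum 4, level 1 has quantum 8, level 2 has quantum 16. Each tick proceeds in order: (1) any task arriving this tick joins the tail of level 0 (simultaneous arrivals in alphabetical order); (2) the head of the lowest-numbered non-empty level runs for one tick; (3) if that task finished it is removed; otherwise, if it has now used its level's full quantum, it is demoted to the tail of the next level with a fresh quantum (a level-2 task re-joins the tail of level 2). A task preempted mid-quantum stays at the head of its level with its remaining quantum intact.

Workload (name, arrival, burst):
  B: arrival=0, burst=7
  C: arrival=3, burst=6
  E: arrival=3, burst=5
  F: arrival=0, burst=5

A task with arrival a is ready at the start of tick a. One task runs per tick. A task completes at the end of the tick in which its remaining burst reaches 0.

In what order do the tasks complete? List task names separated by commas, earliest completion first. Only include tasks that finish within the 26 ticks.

completion order = B, F, C, E

t=0: L0/L1/L2 = BF/-/- → run B
t=1: L0/L1/L2 = BF/-/- → run B
t=2: L0/L1/L2 = BF/-/- → run B
t=3: L0/L1/L2 = BFCE/-/- → run B
t=4: L0/L1/L2 = FCE/B/- → run F
t=5: L0/L1/L2 = FCE/B/- → run F
t=6: L0/L1/L2 = FCE/B/- → run F
t=7: L0/L1/L2 = FCE/B/- → run F
t=8: L0/L1/L2 = CE/BF/- → run C
t=9: L0/L1/L2 = CE/BF/- → run C
t=10: L0/L1/L2 = CE/BF/- → run C
t=11: L0/L1/L2 = CE/BF/- → run C
t=12: L0/L1/L2 = E/BFC/- → run E
t=13: L0/L1/L2 = E/BFC/- → run E
t=14: L0/L1/L2 = E/BFC/- → run E
t=15: L0/L1/L2 = E/BFC/- → run E
t=16: L0/L1/L2 = -/BFCE/- → run B
t=17: L0/L1/L2 = -/BFCE/- → run B
t=18: L0/L1/L2 = -/BFCE/- → run B
t=19: L0/L1/L2 = -/FCE/- → run F
t=20: L0/L1/L2 = -/CE/- → run C
t=21: L0/L1/L2 = -/CE/- → run C
t=22: L0/L1/L2 = -/E/- → run E
t=23: (idle)
t=24: (idle)
t=25: (idle)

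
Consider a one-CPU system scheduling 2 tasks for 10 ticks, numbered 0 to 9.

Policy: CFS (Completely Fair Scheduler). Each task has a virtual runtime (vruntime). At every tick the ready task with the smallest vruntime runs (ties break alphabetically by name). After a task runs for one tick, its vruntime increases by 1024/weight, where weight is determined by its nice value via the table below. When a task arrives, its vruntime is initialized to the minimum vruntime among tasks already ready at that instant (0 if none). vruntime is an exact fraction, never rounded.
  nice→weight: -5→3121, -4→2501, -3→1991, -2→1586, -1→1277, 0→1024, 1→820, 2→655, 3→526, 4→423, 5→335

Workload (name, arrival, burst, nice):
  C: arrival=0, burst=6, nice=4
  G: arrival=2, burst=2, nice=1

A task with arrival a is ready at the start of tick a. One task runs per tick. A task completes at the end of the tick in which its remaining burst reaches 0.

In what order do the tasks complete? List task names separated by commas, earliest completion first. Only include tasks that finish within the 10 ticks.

t=0: vr[C=0] → run C
t=1: vr[C=1024/423] → run C
t=2: vr[C=2048/423 G=2048/423] → run C
t=3: vr[C=1024/141 G=2048/423] → run G
t=4: vr[C=1024/141 G=528128/86715] → run G
t=5: vr[C=1024/141] → run C
t=6: vr[C=4096/423] → run C
t=7: vr[C=5120/423] → run C
t=8: (idle)
t=9: (idle)

completion order = G, C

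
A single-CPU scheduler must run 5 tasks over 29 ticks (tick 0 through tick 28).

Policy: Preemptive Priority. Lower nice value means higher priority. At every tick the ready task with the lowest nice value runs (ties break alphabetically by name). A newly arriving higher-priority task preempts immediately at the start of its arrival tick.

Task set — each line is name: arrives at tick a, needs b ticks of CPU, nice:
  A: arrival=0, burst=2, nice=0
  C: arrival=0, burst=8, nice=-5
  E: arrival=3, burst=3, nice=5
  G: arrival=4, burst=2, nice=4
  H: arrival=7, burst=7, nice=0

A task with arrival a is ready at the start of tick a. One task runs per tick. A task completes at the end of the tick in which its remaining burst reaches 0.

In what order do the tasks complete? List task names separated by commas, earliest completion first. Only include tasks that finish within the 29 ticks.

t=0: ready={A,C} → run C
t=1: ready={A,C} → run C
t=2: ready={A,C} → run C
t=3: ready={A,C,E} → run C
t=4: ready={A,C,E,G} → run C
t=5: ready={A,C,E,G} → run C
t=6: ready={A,C,E,G} → run C
t=7: ready={A,C,E,G,H} → run C
t=8: ready={A,E,G,H} → run A
t=9: ready={A,E,G,H} → run A
t=10: ready={E,G,H} → run H
t=11: ready={E,G,H} → run H
t=12: ready={E,G,H} → run H
t=13: ready={E,G,H} → run H
t=14: ready={E,G,H} → run H
t=15: ready={E,G,H} → run H
t=16: ready={E,G,H} → run H
t=17: ready={E,G} → run G
t=18: ready={E,G} → run G
t=19: ready={E} → run E
t=20: ready={E} → run E
t=21: ready={E} → run E
t=22: (idle)
t=23: (idle)
t=24: (idle)
t=25: (idle)
t=26: (idle)
t=27: (idle)
t=28: (idle)

completion order = C, A, H, G, E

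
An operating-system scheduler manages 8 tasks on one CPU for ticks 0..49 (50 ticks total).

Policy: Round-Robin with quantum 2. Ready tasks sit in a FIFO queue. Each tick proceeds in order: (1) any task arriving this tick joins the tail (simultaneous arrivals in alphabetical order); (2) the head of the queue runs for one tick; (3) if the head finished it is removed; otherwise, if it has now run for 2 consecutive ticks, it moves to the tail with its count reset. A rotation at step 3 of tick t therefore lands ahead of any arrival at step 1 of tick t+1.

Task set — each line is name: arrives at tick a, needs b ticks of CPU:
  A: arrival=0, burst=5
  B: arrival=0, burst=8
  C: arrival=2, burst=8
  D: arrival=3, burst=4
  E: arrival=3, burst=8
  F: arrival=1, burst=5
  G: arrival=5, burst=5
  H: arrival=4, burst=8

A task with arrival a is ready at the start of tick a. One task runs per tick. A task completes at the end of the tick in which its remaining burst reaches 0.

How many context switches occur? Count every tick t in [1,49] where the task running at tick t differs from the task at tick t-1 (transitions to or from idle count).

context switches = 26

t=0: queue=[A,B] q_used=0 → run A
t=1: queue=[A,B,F] q_used=1 → run A
t=2: queue=[B,F,A,C] q_used=0 → run B
t=3: queue=[B,F,A,C,D,E] q_used=1 → run B
t=4: queue=[F,A,C,D,E,B,H] q_used=0 → run F
t=5: queue=[F,A,C,D,E,B,H,G] q_used=1 → run F
t=6: queue=[A,C,D,E,B,H,G,F] q_used=0 → run A
t=7: queue=[A,C,D,E,B,H,G,F] q_used=1 → run A
t=8: queue=[C,D,E,B,H,G,F,A] q_used=0 → run C
t=9: queue=[C,D,E,B,H,G,F,A] q_used=1 → run C
t=10: queue=[D,E,B,H,G,F,A,C] q_used=0 → run D
t=11: queue=[D,E,B,H,G,F,A,C] q_used=1 → run D
t=12: queue=[E,B,H,G,F,A,C,D] q_used=0 → run E
t=13: queue=[E,B,H,G,F,A,C,D] q_used=1 → run E
t=14: queue=[B,H,G,F,A,C,D,E] q_used=0 → run B
t=15: queue=[B,H,G,F,A,C,D,E] q_used=1 → run B
t=16: queue=[H,G,F,A,C,D,E,B] q_used=0 → run H
t=17: queue=[H,G,F,A,C,D,E,B] q_used=1 → run H
t=18: queue=[G,F,A,C,D,E,B,H] q_used=0 → run G
t=19: queue=[G,F,A,C,D,E,B,H] q_used=1 → run G
t=20: queue=[F,A,C,D,E,B,H,G] q_used=0 → run F
t=21: queue=[F,A,C,D,E,B,H,G] q_used=1 → run F
t=22: queue=[A,C,D,E,B,H,G,F] q_used=0 → run A
t=23: queue=[C,D,E,B,H,G,F] q_used=0 → run C
t=24: queue=[C,D,E,B,H,G,F] q_used=1 → run C
t=25: queue=[D,E,B,H,G,F,C] q_used=0 → run D
t=26: queue=[D,E,B,H,G,F,C] q_used=1 → run D
t=27: queue=[E,B,H,G,F,C] q_used=0 → run E
t=28: queue=[E,B,H,G,F,C] q_used=1 → run E
t=29: queue=[B,H,G,F,C,E] q_used=0 → run B
t=30: queue=[B,H,G,F,C,E] q_used=1 → run B
t=31: queue=[H,G,F,C,E,B] q_used=0 → run H
t=32: queue=[H,G,F,C,E,B] q_used=1 → run H
t=33: queue=[G,F,C,E,B,H] q_used=0 → run G
t=34: queue=[G,F,C,E,B,H] q_used=1 → run G
t=35: queue=[F,C,E,B,H,G] q_used=0 → run F
t=36: queue=[C,E,B,H,G] q_used=0 → run C
t=37: queue=[C,E,B,H,G] q_used=1 → run C
t=38: queue=[E,B,H,G,C] q_used=0 → run E
t=39: queue=[E,B,H,G,C] q_used=1 → run E
t=40: queue=[B,H,G,C,E] q_used=0 → run B
t=41: queue=[B,H,G,C,E] q_used=1 → run B
t=42: queue=[H,G,C,E] q_used=0 → run H
t=43: queue=[H,G,C,E] q_used=1 → run H
t=44: queue=[G,C,E,H] q_used=0 → run G
t=45: queue=[C,E,H] q_used=0 → run C
t=46: queue=[C,E,H] q_used=1 → run C
t=47: queue=[E,H] q_used=0 → run E
t=48: queue=[E,H] q_used=1 → run E
t=49: queue=[H] q_used=0 → run H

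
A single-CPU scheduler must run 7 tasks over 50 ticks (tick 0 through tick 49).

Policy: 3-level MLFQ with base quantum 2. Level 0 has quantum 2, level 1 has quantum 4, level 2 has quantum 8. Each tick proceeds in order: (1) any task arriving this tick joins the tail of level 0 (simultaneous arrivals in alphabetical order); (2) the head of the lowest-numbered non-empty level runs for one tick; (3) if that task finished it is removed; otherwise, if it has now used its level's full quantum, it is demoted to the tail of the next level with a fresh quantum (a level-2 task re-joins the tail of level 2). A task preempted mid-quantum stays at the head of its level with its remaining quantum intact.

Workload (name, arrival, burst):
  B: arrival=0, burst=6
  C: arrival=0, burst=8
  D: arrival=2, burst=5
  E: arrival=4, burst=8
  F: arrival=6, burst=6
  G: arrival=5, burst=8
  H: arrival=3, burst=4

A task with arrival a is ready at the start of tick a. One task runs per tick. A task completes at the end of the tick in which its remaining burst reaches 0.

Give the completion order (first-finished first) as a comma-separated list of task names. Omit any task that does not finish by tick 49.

t=0: L0/L1/L2 = BC/-/- → run B
t=1: L0/L1/L2 = BC/-/- → run B
t=2: L0/L1/L2 = CD/B/- → run C
t=3: L0/L1/L2 = CDH/B/- → run C
t=4: L0/L1/L2 = DHE/BC/- → run D
t=5: L0/L1/L2 = DHEG/BC/- → run D
t=6: L0/L1/L2 = HEGF/BCD/- → run H
t=7: L0/L1/L2 = HEGF/BCD/- → run H
t=8: L0/L1/L2 = EGF/BCDH/- → run E
t=9: L0/L1/L2 = EGF/BCDH/- → run E
t=10: L0/L1/L2 = GF/BCDHE/- → run G
t=11: L0/L1/L2 = GF/BCDHE/- → run G
t=12: L0/L1/L2 = F/BCDHEG/- → run F
t=13: L0/L1/L2 = F/BCDHEG/- → run F
t=14: L0/L1/L2 = -/BCDHEGF/- → run B
t=15: L0/L1/L2 = -/BCDHEGF/- → run B
t=16: L0/L1/L2 = -/BCDHEGF/- → run B
t=17: L0/L1/L2 = -/BCDHEGF/- → run B
t=18: L0/L1/L2 = -/CDHEGF/- → run C
t=19: L0/L1/L2 = -/CDHEGF/- → run C
t=20: L0/L1/L2 = -/CDHEGF/- → run C
t=21: L0/L1/L2 = -/CDHEGF/- → run C
t=22: L0/L1/L2 = -/DHEGF/C → run D
t=23: L0/L1/L2 = -/DHEGF/C → run D
t=24: L0/L1/L2 = -/DHEGF/C → run D
t=25: L0/L1/L2 = -/HEGF/C → run H
t=26: L0/L1/L2 = -/HEGF/C → run H
t=27: L0/L1/L2 = -/EGF/C → run E
t=28: L0/L1/L2 = -/EGF/C → run E
t=29: L0/L1/L2 = -/EGF/C → run E
t=30: L0/L1/L2 = -/EGF/C → run E
t=31: L0/L1/L2 = -/GF/CE → run G
t=32: L0/L1/L2 = -/GF/CE → run G
t=33: L0/L1/L2 = -/GF/CE → run G
t=34: L0/L1/L2 = -/GF/CE → run G
t=35: L0/L1/L2 = -/F/CEG → run F
t=36: L0/L1/L2 = -/F/CEG → run F
t=37: L0/L1/L2 = -/F/CEG → run F
t=38: L0/L1/L2 = -/F/CEG → run F
t=39: L0/L1/L2 = -/-/CEG → run C
t=40: L0/L1/L2 = -/-/CEG → run C
t=41: L0/L1/L2 = -/-/EG → run E
t=42: L0/L1/L2 = -/-/EG → run E
t=43: L0/L1/L2 = -/-/G → run G
t=44: L0/L1/L2 = -/-/G → run G
t=45: (idle)
t=46: (idle)
t=47: (idle)
t=48: (idle)
t=49: (idle)

completion order = B, D, H, F, C, E, G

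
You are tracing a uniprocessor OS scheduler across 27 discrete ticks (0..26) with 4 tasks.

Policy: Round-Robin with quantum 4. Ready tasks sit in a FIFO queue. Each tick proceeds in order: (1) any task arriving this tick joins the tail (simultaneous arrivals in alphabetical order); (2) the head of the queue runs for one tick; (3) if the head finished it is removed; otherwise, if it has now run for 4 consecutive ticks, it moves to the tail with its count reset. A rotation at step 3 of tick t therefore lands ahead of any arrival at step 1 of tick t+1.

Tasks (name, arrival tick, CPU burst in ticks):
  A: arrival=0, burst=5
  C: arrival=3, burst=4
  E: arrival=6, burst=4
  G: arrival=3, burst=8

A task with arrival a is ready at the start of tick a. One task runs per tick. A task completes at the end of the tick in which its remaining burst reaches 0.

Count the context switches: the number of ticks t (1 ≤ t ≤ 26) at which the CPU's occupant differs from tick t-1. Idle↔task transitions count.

t=0: queue=[A] q_used=0 → run A
t=1: queue=[A] q_used=1 → run A
t=2: queue=[A] q_used=2 → run A
t=3: queue=[A,C,G] q_used=3 → run A
t=4: queue=[C,G,A] q_used=0 → run C
t=5: queue=[C,G,A] q_used=1 → run C
t=6: queue=[C,G,A,E] q_used=2 → run C
t=7: queue=[C,G,A,E] q_used=3 → run C
t=8: queue=[G,A,E] q_used=0 → run G
t=9: queue=[G,A,E] q_used=1 → run G
t=10: queue=[G,A,E] q_used=2 → run G
t=11: queue=[G,A,E] q_used=3 → run G
t=12: queue=[A,E,G] q_used=0 → run A
t=13: queue=[E,G] q_used=0 → run E
t=14: queue=[E,G] q_used=1 → run E
t=15: queue=[E,G] q_used=2 → run E
t=16: queue=[E,G] q_used=3 → run E
t=17: queue=[G] q_used=0 → run G
t=18: queue=[G] q_used=1 → run G
t=19: queue=[G] q_used=2 → run G
t=20: queue=[G] q_used=3 → run G
t=21: (idle)
t=22: (idle)
t=23: (idle)
t=24: (idle)
t=25: (idle)
t=26: (idle)

context switches = 6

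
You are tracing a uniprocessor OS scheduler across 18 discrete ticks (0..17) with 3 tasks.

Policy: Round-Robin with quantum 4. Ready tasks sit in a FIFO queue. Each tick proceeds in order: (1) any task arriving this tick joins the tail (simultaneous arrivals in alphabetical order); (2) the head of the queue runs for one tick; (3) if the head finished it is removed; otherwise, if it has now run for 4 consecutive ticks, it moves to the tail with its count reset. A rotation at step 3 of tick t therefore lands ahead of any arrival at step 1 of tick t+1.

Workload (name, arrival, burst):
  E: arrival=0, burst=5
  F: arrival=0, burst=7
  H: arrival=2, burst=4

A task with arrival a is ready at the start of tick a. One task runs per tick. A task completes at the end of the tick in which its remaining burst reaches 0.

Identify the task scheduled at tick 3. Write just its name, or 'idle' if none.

running at tick 3 = E

t=0: queue=[E,F] q_used=0 → run E
t=1: queue=[E,F] q_used=1 → run E
t=2: queue=[E,F,H] q_used=2 → run E
t=3: queue=[E,F,H] q_used=3 → run E
t=4: queue=[F,H,E] q_used=0 → run F
t=5: queue=[F,H,E] q_used=1 → run F
t=6: queue=[F,H,E] q_used=2 → run F
t=7: queue=[F,H,E] q_used=3 → run F
t=8: queue=[H,E,F] q_used=0 → run H
t=9: queue=[H,E,F] q_used=1 → run H
t=10: queue=[H,E,F] q_used=2 → run H
t=11: queue=[H,E,F] q_used=3 → run H
t=12: queue=[E,F] q_used=0 → run E
t=13: queue=[F] q_used=0 → run F
t=14: queue=[F] q_used=1 → run F
t=15: queue=[F] q_used=2 → run F
t=16: (idle)
t=17: (idle)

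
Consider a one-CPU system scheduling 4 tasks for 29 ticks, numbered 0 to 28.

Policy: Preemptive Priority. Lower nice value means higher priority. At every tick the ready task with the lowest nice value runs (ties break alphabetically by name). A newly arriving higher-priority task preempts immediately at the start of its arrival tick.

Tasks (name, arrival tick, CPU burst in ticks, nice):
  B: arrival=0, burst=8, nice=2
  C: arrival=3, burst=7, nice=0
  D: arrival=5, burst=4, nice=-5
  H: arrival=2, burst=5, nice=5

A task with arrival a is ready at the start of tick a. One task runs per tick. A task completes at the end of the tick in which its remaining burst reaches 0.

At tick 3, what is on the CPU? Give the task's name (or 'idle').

t=0: ready={B} → run B
t=1: ready={B} → run B
t=2: ready={B,H} → run B
t=3: ready={B,C,H} → run C
t=4: ready={B,C,H} → run C
t=5: ready={B,C,D,H} → run D
t=6: ready={B,C,D,H} → run D
t=7: ready={B,C,D,H} → run D
t=8: ready={B,C,D,H} → run D
t=9: ready={B,C,H} → run C
t=10: ready={B,C,H} → run C
t=11: ready={B,C,H} → run C
t=12: ready={B,C,H} → run C
t=13: ready={B,C,H} → run C
t=14: ready={B,H} → run B
t=15: ready={B,H} → run B
t=16: ready={B,H} → run B
t=17: ready={B,H} → run B
t=18: ready={B,H} → run B
t=19: ready={H} → run H
t=20: ready={H} → run H
t=21: ready={H} → run H
t=22: ready={H} → run H
t=23: ready={H} → run H
t=24: (idle)
t=25: (idle)
t=26: (idle)
t=27: (idle)
t=28: (idle)

running at tick 3 = C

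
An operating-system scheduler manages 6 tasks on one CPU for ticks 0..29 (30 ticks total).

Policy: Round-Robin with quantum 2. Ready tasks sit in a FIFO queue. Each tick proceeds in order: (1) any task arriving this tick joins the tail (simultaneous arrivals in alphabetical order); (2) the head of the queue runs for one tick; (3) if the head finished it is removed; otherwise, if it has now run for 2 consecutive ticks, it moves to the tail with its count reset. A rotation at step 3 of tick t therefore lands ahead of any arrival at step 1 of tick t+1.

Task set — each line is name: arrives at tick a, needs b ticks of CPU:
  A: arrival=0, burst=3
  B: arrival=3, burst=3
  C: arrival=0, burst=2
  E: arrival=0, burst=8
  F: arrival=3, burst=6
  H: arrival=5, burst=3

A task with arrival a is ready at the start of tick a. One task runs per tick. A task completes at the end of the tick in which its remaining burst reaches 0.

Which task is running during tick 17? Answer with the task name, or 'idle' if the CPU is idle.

running at tick 17 = F

t=0: queue=[A,C,E] q_used=0 → run A
t=1: queue=[A,C,E] q_used=1 → run A
t=2: queue=[C,E,A] q_used=0 → run C
t=3: queue=[C,E,A,B,F] q_used=1 → run C
t=4: queue=[E,A,B,F] q_used=0 → run E
t=5: queue=[E,A,B,F,H] q_used=1 → run E
t=6: queue=[A,B,F,H,E] q_used=0 → run A
t=7: queue=[B,F,H,E] q_used=0 → run B
t=8: queue=[B,F,H,E] q_used=1 → run B
t=9: queue=[F,H,E,B] q_used=0 → run F
t=10: queue=[F,H,E,B] q_used=1 → run F
t=11: queue=[H,E,B,F] q_used=0 → run H
t=12: queue=[H,E,B,F] q_used=1 → run H
t=13: queue=[E,B,F,H] q_used=0 → run E
t=14: queue=[E,B,F,H] q_used=1 → run E
t=15: queue=[B,F,H,E] q_used=0 → run B
t=16: queue=[F,H,E] q_used=0 → run F
t=17: queue=[F,H,E] q_used=1 → run F
t=18: queue=[H,E,F] q_used=0 → run H
t=19: queue=[E,F] q_used=0 → run E
t=20: queue=[E,F] q_used=1 → run E
t=21: queue=[F,E] q_used=0 → run F
t=22: queue=[F,E] q_used=1 → run F
t=23: queue=[E] q_used=0 → run E
t=24: queue=[E] q_used=1 → run E
t=25: (idle)
t=26: (idle)
t=27: (idle)
t=28: (idle)
t=29: (idle)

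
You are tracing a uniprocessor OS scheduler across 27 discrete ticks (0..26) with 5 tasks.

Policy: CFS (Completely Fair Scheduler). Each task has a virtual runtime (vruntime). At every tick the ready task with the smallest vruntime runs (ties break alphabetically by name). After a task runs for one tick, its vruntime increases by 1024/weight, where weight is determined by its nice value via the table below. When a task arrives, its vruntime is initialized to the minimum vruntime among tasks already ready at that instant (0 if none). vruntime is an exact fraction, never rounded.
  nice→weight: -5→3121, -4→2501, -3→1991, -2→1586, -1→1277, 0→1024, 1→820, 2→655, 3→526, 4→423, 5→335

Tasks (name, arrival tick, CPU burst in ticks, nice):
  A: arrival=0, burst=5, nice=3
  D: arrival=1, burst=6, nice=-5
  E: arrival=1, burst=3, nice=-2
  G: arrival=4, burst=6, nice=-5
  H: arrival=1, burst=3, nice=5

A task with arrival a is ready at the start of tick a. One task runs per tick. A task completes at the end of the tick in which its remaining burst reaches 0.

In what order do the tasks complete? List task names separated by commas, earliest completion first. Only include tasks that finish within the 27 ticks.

t=0: vr[A=0] → run A
t=1: vr[A=512/263 D=512/263 E=512/263 H=512/263] → run A
t=2: vr[A=1024/263 D=512/263 E=512/263 H=512/263] → run D
t=3: vr[A=1024/263 D=1867264/820823 E=512/263 H=512/263] → run E
t=4: vr[A=1024/263 D=1867264/820823 E=540672/208559 G=512/263 H=512/263] → run G
t=5: vr[A=1024/263 D=1867264/820823 E=540672/208559 G=1867264/820823 H=512/263] → run H
t=6: vr[A=1024/263 D=1867264/820823 E=540672/208559 G=1867264/820823 H=440832/88105] → run D
t=7: vr[A=1024/263 D=2136576/820823 E=540672/208559 G=1867264/820823 H=440832/88105] → run G
t=8: vr[A=1024/263 D=2136576/820823 E=540672/208559 G=2136576/820823 H=440832/88105] → run E
t=9: vr[A=1024/263 D=2136576/820823 E=675328/208559 G=2136576/820823 H=440832/88105] → run D
t=10: vr[A=1024/263 D=2405888/820823 E=675328/208559 G=2136576/820823 H=440832/88105] → run G
t=11: vr[A=1024/263 D=2405888/820823 E=675328/208559 G=2405888/820823 H=440832/88105] → run D
t=12: vr[A=1024/263 D=2675200/820823 E=675328/208559 G=2405888/820823 H=440832/88105] → run G
t=13: vr[A=1024/263 D=2675200/820823 E=675328/208559 G=2675200/820823 H=440832/88105] → run E
t=14: vr[A=1024/263 D=2675200/820823 G=2675200/820823 H=440832/88105] → run D
t=15: vr[A=1024/263 D=2944512/820823 G=2675200/820823 H=440832/88105] → run G
t=16: vr[A=1024/263 D=2944512/820823 G=2944512/820823 H=440832/88105] → run D
t=17: vr[A=1024/263 G=2944512/820823 H=440832/88105] → run G
t=18: vr[A=1024/263 H=440832/88105] → run A
t=19: vr[A=1536/263 H=440832/88105] → run H
t=20: vr[A=1536/263 H=710144/88105] → run A
t=21: vr[A=2048/263 H=710144/88105] → run A
t=22: vr[H=710144/88105] → run H
t=23: (idle)
t=24: (idle)
t=25: (idle)
t=26: (idle)

completion order = E, D, G, A, H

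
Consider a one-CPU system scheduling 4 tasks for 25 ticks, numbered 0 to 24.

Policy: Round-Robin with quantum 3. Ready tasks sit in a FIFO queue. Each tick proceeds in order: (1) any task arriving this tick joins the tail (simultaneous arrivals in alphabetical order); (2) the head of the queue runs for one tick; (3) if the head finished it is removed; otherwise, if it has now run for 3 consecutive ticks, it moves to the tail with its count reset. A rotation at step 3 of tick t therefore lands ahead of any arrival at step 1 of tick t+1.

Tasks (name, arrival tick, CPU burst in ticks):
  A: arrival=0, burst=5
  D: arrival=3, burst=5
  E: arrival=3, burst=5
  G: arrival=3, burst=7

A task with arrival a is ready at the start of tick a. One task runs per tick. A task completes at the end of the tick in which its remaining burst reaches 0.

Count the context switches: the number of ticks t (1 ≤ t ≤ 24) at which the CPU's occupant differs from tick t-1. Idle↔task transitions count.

context switches = 7

t=0: queue=[A] q_used=0 → run A
t=1: queue=[A] q_used=1 → run A
t=2: queue=[A] q_used=2 → run A
t=3: queue=[A,D,E,G] q_used=0 → run A
t=4: queue=[A,D,E,G] q_used=1 → run A
t=5: queue=[D,E,G] q_used=0 → run D
t=6: queue=[D,E,G] q_used=1 → run D
t=7: queue=[D,E,G] q_used=2 → run D
t=8: queue=[E,G,D] q_used=0 → run E
t=9: queue=[E,G,D] q_used=1 → run E
t=10: queue=[E,G,D] q_used=2 → run E
t=11: queue=[G,D,E] q_used=0 → run G
t=12: queue=[G,D,E] q_used=1 → run G
t=13: queue=[G,D,E] q_used=2 → run G
t=14: queue=[D,E,G] q_used=0 → run D
t=15: queue=[D,E,G] q_used=1 → run D
t=16: queue=[E,G] q_used=0 → run E
t=17: queue=[E,G] q_used=1 → run E
t=18: queue=[G] q_used=0 → run G
t=19: queue=[G] q_used=1 → run G
t=20: queue=[G] q_used=2 → run G
t=21: queue=[G] q_used=0 → run G
t=22: (idle)
t=23: (idle)
t=24: (idle)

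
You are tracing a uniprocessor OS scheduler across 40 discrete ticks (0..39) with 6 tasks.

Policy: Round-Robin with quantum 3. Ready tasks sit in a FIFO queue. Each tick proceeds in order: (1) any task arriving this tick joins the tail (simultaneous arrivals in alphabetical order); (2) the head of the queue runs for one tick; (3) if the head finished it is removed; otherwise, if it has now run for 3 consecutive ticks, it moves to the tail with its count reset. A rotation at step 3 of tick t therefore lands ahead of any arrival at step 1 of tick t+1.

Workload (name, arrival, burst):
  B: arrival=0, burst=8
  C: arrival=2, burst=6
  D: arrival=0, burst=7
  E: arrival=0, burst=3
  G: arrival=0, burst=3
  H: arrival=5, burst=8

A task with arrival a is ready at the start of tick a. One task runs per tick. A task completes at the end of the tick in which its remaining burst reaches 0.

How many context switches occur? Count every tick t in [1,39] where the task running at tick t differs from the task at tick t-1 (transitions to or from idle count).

context switches = 13

t=0: queue=[B,D,E,G] q_used=0 → run B
t=1: queue=[B,D,E,G] q_used=1 → run B
t=2: queue=[B,D,E,G,C] q_used=2 → run B
t=3: queue=[D,E,G,C,B] q_used=0 → run D
t=4: queue=[D,E,G,C,B] q_used=1 → run D
t=5: queue=[D,E,G,C,B,H] q_used=2 → run D
t=6: queue=[E,G,C,B,H,D] q_used=0 → run E
t=7: queue=[E,G,C,B,H,D] q_used=1 → run E
t=8: queue=[E,G,C,B,H,D] q_used=2 → run E
t=9: queue=[G,C,B,H,D] q_used=0 → run G
t=10: queue=[G,C,B,H,D] q_used=1 → run G
t=11: queue=[G,C,B,H,D] q_used=2 → run G
t=12: queue=[C,B,H,D] q_used=0 → run C
t=13: queue=[C,B,H,D] q_used=1 → run C
t=14: queue=[C,B,H,D] q_used=2 → run C
t=15: queue=[B,H,D,C] q_used=0 → run B
t=16: queue=[B,H,D,C] q_used=1 → run B
t=17: queue=[B,H,D,C] q_used=2 → run B
t=18: queue=[H,D,C,B] q_used=0 → run H
t=19: queue=[H,D,C,B] q_used=1 → run H
t=20: queue=[H,D,C,B] q_used=2 → run H
t=21: queue=[D,C,B,H] q_used=0 → run D
t=22: queue=[D,C,B,H] q_used=1 → run D
t=23: queue=[D,C,B,H] q_used=2 → run D
t=24: queue=[C,B,H,D] q_used=0 → run C
t=25: queue=[C,B,H,D] q_used=1 → run C
t=26: queue=[C,B,H,D] q_used=2 → run C
t=27: queue=[B,H,D] q_used=0 → run B
t=28: queue=[B,H,D] q_used=1 → run B
t=29: queue=[H,D] q_used=0 → run H
t=30: queue=[H,D] q_used=1 → run H
t=31: queue=[H,D] q_used=2 → run H
t=32: queue=[D,H] q_used=0 → run D
t=33: queue=[H] q_used=0 → run H
t=34: queue=[H] q_used=1 → run H
t=35: (idle)
t=36: (idle)
t=37: (idle)
t=38: (idle)
t=39: (idle)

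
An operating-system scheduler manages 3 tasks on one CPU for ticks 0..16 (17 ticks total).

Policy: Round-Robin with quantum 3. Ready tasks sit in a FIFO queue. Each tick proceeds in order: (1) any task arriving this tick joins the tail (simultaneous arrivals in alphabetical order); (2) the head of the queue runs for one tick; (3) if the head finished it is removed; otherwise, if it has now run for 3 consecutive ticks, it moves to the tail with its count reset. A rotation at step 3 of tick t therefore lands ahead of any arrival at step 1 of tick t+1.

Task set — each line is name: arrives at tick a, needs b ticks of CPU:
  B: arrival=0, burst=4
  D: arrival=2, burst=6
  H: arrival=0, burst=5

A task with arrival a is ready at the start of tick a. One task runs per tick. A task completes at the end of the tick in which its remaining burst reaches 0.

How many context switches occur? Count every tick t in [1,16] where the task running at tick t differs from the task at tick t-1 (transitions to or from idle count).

t=0: queue=[B,H] q_used=0 → run B
t=1: queue=[B,H] q_used=1 → run B
t=2: queue=[B,H,D] q_used=2 → run B
t=3: queue=[H,D,B] q_used=0 → run H
t=4: queue=[H,D,B] q_used=1 → run H
t=5: queue=[H,D,B] q_used=2 → run H
t=6: queue=[D,B,H] q_used=0 → run D
t=7: queue=[D,B,H] q_used=1 → run D
t=8: queue=[D,B,H] q_used=2 → run D
t=9: queue=[B,H,D] q_used=0 → run B
t=10: queue=[H,D] q_used=0 → run H
t=11: queue=[H,D] q_used=1 → run H
t=12: queue=[D] q_used=0 → run D
t=13: queue=[D] q_used=1 → run D
t=14: queue=[D] q_used=2 → run D
t=15: (idle)
t=16: (idle)

context switches = 6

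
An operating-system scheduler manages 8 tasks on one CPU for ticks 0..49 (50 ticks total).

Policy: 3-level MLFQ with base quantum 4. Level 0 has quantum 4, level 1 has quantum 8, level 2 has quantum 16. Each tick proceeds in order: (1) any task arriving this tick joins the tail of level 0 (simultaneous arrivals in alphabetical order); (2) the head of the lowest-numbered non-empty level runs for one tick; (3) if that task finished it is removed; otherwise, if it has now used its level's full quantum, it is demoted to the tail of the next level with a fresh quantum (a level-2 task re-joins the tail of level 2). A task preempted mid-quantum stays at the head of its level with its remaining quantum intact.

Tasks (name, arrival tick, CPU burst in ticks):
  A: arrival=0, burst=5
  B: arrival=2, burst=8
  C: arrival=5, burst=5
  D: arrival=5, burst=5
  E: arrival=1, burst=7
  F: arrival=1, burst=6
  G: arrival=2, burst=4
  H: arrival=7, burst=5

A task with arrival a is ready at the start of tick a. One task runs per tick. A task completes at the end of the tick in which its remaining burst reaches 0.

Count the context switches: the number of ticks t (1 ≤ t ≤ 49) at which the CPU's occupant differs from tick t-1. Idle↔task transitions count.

context switches = 15

t=0: L0/L1/L2 = A/-/- → run A
t=1: L0/L1/L2 = AEF/-/- → run A
t=2: L0/L1/L2 = AEFBG/-/- → run A
t=3: L0/L1/L2 = AEFBG/-/- → run A
t=4: L0/L1/L2 = EFBG/A/- → run E
t=5: L0/L1/L2 = EFBGCD/A/- → run E
t=6: L0/L1/L2 = EFBGCD/A/- → run E
t=7: L0/L1/L2 = EFBGCDH/A/- → run E
t=8: L0/L1/L2 = FBGCDH/AE/- → run F
t=9: L0/L1/L2 = FBGCDH/AE/- → run F
t=10: L0/L1/L2 = FBGCDH/AE/- → run F
t=11: L0/L1/L2 = FBGCDH/AE/- → run F
t=12: L0/L1/L2 = BGCDH/AEF/- → run B
t=13: L0/L1/L2 = BGCDH/AEF/- → run B
t=14: L0/L1/L2 = BGCDH/AEF/- → run B
t=15: L0/L1/L2 = BGCDH/AEF/- → run B
t=16: L0/L1/L2 = GCDH/AEFB/- → run G
t=17: L0/L1/L2 = GCDH/AEFB/- → run G
t=18: L0/L1/L2 = GCDH/AEFB/- → run G
t=19: L0/L1/L2 = GCDH/AEFB/- → run G
t=20: L0/L1/L2 = CDH/AEFB/- → run C
t=21: L0/L1/L2 = CDH/AEFB/- → run C
t=22: L0/L1/L2 = CDH/AEFB/- → run C
t=23: L0/L1/L2 = CDH/AEFB/- → run C
t=24: L0/L1/L2 = DH/AEFBC/- → run D
t=25: L0/L1/L2 = DH/AEFBC/- → run D
t=26: L0/L1/L2 = DH/AEFBC/- → run D
t=27: L0/L1/L2 = DH/AEFBC/- → run D
t=28: L0/L1/L2 = H/AEFBCD/- → run H
t=29: L0/L1/L2 = H/AEFBCD/- → run H
t=30: L0/L1/L2 = H/AEFBCD/- → run H
t=31: L0/L1/L2 = H/AEFBCD/- → run H
t=32: L0/L1/L2 = -/AEFBCDH/- → run A
t=33: L0/L1/L2 = -/EFBCDH/- → run E
t=34: L0/L1/L2 = -/EFBCDH/- → run E
t=35: L0/L1/L2 = -/EFBCDH/- → run E
t=36: L0/L1/L2 = -/FBCDH/- → run F
t=37: L0/L1/L2 = -/FBCDH/- → run F
t=38: L0/L1/L2 = -/BCDH/- → run B
t=39: L0/L1/L2 = -/BCDH/- → run B
t=40: L0/L1/L2 = -/BCDH/- → run B
t=41: L0/L1/L2 = -/BCDH/- → run B
t=42: L0/L1/L2 = -/CDH/- → run C
t=43: L0/L1/L2 = -/DH/- → run D
t=44: L0/L1/L2 = -/H/- → run H
t=45: (idle)
t=46: (idle)
t=47: (idle)
t=48: (idle)
t=49: (idle)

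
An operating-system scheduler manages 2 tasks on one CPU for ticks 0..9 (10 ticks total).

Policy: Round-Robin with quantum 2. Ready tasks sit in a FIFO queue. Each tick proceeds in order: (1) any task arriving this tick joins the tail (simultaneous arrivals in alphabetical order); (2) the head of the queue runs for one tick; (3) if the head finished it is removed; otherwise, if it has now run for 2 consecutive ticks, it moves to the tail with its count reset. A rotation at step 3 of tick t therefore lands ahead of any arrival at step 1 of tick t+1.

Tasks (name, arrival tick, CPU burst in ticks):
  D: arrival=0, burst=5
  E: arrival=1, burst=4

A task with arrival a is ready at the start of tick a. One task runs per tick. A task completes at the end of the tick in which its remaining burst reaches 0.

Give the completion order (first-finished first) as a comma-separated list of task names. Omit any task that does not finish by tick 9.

t=0: queue=[D] q_used=0 → run D
t=1: queue=[D,E] q_used=1 → run D
t=2: queue=[E,D] q_used=0 → run E
t=3: queue=[E,D] q_used=1 → run E
t=4: queue=[D,E] q_used=0 → run D
t=5: queue=[D,E] q_used=1 → run D
t=6: queue=[E,D] q_used=0 → run E
t=7: queue=[E,D] q_used=1 → run E
t=8: queue=[D] q_used=0 → run D
t=9: (idle)

completion order = E, D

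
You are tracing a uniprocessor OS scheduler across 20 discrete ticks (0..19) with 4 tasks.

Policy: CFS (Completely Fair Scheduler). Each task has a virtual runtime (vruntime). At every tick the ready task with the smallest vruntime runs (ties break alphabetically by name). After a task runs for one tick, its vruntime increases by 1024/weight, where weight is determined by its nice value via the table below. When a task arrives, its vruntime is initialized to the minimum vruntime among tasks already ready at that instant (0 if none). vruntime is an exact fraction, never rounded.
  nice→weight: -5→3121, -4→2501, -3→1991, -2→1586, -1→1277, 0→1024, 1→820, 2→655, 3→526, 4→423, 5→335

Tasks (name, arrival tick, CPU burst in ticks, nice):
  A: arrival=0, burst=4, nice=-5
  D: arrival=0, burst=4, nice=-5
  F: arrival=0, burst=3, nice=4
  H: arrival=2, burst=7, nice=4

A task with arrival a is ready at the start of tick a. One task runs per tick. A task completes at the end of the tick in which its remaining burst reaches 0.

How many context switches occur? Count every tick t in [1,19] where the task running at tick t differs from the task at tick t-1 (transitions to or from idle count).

context switches = 14

t=0: vr[A=0 D=0 F=0] → run A
t=1: vr[A=1024/3121 D=0 F=0] → run D
t=2: vr[A=1024/3121 D=1024/3121 F=0 H=0] → run F
t=3: vr[A=1024/3121 D=1024/3121 F=1024/423 H=0] → run H
t=4: vr[A=1024/3121 D=1024/3121 F=1024/423 H=1024/423] → run A
t=5: vr[A=2048/3121 D=1024/3121 F=1024/423 H=1024/423] → run D
t=6: vr[A=2048/3121 D=2048/3121 F=1024/423 H=1024/423] → run A
t=7: vr[A=3072/3121 D=2048/3121 F=1024/423 H=1024/423] → run D
t=8: vr[A=3072/3121 D=3072/3121 F=1024/423 H=1024/423] → run A
t=9: vr[D=3072/3121 F=1024/423 H=1024/423] → run D
t=10: vr[F=1024/423 H=1024/423] → run F
t=11: vr[F=2048/423 H=1024/423] → run H
t=12: vr[F=2048/423 H=2048/423] → run F
t=13: vr[H=2048/423] → run H
t=14: vr[H=1024/141] → run H
t=15: vr[H=4096/423] → run H
t=16: vr[H=5120/423] → run H
t=17: vr[H=2048/141] → run H
t=18: (idle)
t=19: (idle)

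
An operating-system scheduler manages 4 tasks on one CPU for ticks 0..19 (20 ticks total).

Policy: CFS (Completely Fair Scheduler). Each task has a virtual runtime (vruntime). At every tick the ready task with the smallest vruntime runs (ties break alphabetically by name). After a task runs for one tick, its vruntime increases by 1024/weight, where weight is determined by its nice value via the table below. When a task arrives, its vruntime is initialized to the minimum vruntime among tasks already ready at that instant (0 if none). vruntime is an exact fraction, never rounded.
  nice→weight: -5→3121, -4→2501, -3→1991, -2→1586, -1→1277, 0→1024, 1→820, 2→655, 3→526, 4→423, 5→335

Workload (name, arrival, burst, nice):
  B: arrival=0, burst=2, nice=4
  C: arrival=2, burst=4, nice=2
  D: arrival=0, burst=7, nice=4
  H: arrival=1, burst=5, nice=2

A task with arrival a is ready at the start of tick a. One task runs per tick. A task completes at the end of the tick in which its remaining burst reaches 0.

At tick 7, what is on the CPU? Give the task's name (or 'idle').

t=0: vr[B=0 D=0] → run B
t=1: vr[B=1024/423 D=0 H=0] → run D
t=2: vr[B=1024/423 C=0 D=1024/423 H=0] → run C
t=3: vr[B=1024/423 C=1024/655 D=1024/423 H=0] → run H
t=4: vr[B=1024/423 C=1024/655 D=1024/423 H=1024/655] → run C
t=5: vr[B=1024/423 C=2048/655 D=1024/423 H=1024/655] → run H
t=6: vr[B=1024/423 C=2048/655 D=1024/423 H=2048/655] → run B
t=7: vr[C=2048/655 D=1024/423 H=2048/655] → run D
t=8: vr[C=2048/655 D=2048/423 H=2048/655] → run C
t=9: vr[C=3072/655 D=2048/423 H=2048/655] → run H
t=10: vr[C=3072/655 D=2048/423 H=3072/655] → run C
t=11: vr[D=2048/423 H=3072/655] → run H
t=12: vr[D=2048/423 H=4096/655] → run D
t=13: vr[D=1024/141 H=4096/655] → run H
t=14: vr[D=1024/141] → run D
t=15: vr[D=4096/423] → run D
t=16: vr[D=5120/423] → run D
t=17: vr[D=2048/141] → run D
t=18: (idle)
t=19: (idle)

running at tick 7 = D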